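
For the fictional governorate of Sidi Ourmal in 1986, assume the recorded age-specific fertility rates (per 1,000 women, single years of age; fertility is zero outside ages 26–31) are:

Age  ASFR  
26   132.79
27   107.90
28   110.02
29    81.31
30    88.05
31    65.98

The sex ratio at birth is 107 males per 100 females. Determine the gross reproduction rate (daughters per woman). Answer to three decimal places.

0.283

Proportion female at birth = 100 / (100 + 107) = 0.48309.
Sum of ASFRs = 132.79 + 107.90 + 110.02 + 81.31 + 88.05 + 65.98 = 586.05
TFR = 586.05 / 1000 = 0.58605
GRR = 0.48309 × 0.58605 = 0.28311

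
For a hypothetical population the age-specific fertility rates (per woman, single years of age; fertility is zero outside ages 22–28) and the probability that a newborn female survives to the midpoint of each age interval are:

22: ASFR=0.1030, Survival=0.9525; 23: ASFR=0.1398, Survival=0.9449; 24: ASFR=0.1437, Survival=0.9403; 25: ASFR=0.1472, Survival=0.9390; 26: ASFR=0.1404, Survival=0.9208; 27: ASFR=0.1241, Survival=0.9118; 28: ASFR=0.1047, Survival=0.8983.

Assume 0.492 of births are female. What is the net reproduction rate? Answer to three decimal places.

Proportion female at birth = 0.492.
Weighting each age-specific rate by interval width and survival:
  22: 1 × 0.1030 × 0.9525 = 0.09811
  23: 1 × 0.1398 × 0.9449 = 0.13210
  24: 1 × 0.1437 × 0.9403 = 0.13512
  25: 1 × 0.1472 × 0.9390 = 0.13822
  26: 1 × 0.1404 × 0.9208 = 0.12928
  27: 1 × 0.1241 × 0.9118 = 0.11315
  28: 1 × 0.1047 × 0.8983 = 0.09405
Sum = 0.84003
NRR = 0.492 × 0.84003 = 0.41329

0.413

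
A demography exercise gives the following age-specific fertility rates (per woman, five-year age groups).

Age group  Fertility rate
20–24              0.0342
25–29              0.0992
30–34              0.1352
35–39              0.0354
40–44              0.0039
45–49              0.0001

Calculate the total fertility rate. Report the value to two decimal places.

1.54

Sum of ASFRs = 0.0342 + 0.0992 + 0.1352 + 0.0354 + 0.0039 + 0.0001 = 0.3080
TFR = 5 × 0.3080 = 1.54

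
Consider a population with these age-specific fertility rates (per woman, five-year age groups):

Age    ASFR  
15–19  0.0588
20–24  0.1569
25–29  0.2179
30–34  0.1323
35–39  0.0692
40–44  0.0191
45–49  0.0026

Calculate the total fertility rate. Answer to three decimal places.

3.284

Sum of ASFRs = 0.0588 + 0.1569 + 0.2179 + 0.1323 + 0.0692 + 0.0191 + 0.0026 = 0.6568
TFR = 5 × 0.6568 = 3.284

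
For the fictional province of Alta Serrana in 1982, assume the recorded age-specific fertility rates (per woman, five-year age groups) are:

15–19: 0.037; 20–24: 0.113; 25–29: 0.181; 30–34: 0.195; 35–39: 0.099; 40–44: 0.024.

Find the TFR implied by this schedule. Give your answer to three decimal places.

3.245

Sum of ASFRs = 0.037 + 0.113 + 0.181 + 0.195 + 0.099 + 0.024 = 0.649
TFR = 5 × 0.649 = 3.245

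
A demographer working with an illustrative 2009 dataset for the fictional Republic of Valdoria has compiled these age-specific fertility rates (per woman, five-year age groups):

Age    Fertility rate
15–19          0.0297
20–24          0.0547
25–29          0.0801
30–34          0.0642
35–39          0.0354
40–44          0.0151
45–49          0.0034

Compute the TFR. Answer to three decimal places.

Sum of ASFRs = 0.0297 + 0.0547 + 0.0801 + 0.0642 + 0.0354 + 0.0151 + 0.0034 = 0.2826
TFR = 5 × 0.2826 = 1.413

1.413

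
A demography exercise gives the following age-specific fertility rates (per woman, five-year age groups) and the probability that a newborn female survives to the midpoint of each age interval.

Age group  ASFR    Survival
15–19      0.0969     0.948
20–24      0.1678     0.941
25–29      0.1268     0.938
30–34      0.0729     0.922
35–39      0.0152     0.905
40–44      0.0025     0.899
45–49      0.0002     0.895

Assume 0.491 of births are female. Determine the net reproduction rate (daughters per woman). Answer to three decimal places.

Proportion female at birth = 0.491.
Each age group contributes 5 × ASFR × survival:
  15–19: 5 × 0.0969 × 0.948 = 0.45931
  20–24: 5 × 0.1678 × 0.941 = 0.78950
  25–29: 5 × 0.1268 × 0.938 = 0.59469
  30–34: 5 × 0.0729 × 0.922 = 0.33607
  35–39: 5 × 0.0152 × 0.905 = 0.06878
  40–44: 5 × 0.0025 × 0.899 = 0.01124
  45–49: 5 × 0.0002 × 0.895 = 0.00090
Sum = 2.26049
NRR = 0.491 × 2.26049 = 1.10990
An NRR exceeding 1 indicates intrinsic growth under these rates.

1.110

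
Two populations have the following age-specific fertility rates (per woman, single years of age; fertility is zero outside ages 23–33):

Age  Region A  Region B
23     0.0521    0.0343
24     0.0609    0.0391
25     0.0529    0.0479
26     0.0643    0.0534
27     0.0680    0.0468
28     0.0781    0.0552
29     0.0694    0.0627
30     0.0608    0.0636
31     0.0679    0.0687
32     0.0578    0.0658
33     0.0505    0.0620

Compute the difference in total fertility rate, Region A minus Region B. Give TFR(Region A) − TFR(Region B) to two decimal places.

Region A:
  Sum of ASFRs = 0.0521 + 0.0609 + 0.0529 + 0.0643 + 0.0680 + 0.0781 + 0.0694 + 0.0608 + 0.0679 + 0.0578 + 0.0505 = 0.6827
  TFR = 0.6827
Region B:
  Sum of ASFRs = 0.0343 + 0.0391 + 0.0479 + 0.0534 + 0.0468 + 0.0552 + 0.0627 + 0.0636 + 0.0687 + 0.0658 + 0.0620 = 0.5995
  TFR = 0.5995
Difference = 0.6827 − 0.5995 = 0.0832

0.08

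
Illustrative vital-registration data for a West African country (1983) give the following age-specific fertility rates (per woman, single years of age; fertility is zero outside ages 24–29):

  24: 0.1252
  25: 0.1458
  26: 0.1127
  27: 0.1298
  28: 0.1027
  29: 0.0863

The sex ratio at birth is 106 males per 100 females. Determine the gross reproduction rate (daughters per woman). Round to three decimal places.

0.341

Proportion female at birth = 100 / (100 + 106) = 0.48544.
Sum of ASFRs = 0.1252 + 0.1458 + 0.1127 + 0.1298 + 0.1027 + 0.0863 = 0.7025
TFR = 0.7025
GRR = 0.48544 × 0.7025 = 0.34102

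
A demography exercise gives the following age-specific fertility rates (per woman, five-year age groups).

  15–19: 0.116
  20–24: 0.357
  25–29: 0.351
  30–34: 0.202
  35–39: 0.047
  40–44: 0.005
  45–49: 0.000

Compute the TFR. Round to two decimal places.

Sum of ASFRs = 0.116 + 0.357 + 0.351 + 0.202 + 0.047 + 0.005 + 0.000 = 1.078
TFR = 5 × 1.078 = 5.39

5.39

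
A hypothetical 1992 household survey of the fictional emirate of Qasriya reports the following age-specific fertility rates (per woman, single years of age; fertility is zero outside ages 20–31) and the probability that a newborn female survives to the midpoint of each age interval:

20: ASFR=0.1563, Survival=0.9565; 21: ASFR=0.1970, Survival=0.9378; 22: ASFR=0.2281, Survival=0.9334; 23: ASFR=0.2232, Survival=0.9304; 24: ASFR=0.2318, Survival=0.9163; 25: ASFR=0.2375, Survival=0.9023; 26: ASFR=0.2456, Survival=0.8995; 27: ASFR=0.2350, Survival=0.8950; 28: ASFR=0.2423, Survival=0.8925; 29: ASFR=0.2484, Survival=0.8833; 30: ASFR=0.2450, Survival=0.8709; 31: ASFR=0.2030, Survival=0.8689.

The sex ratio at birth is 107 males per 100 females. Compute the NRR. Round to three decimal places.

1.178

Proportion female at birth = 100 / (100 + 107) = 0.48309.
Per-age-group product (1 × ASFR × survival probability):
  20: 1 × 0.1563 × 0.9565 = 0.14950
  21: 1 × 0.1970 × 0.9378 = 0.18475
  22: 1 × 0.2281 × 0.9334 = 0.21291
  23: 1 × 0.2232 × 0.9304 = 0.20767
  24: 1 × 0.2318 × 0.9163 = 0.21240
  25: 1 × 0.2375 × 0.9023 = 0.21430
  26: 1 × 0.2456 × 0.8995 = 0.22092
  27: 1 × 0.2350 × 0.8950 = 0.21033
  28: 1 × 0.2423 × 0.8925 = 0.21625
  29: 1 × 0.2484 × 0.8833 = 0.21941
  30: 1 × 0.2450 × 0.8709 = 0.21337
  31: 1 × 0.2030 × 0.8689 = 0.17639
Sum = 2.43820
NRR = 0.48309 × 2.43820 = 1.17787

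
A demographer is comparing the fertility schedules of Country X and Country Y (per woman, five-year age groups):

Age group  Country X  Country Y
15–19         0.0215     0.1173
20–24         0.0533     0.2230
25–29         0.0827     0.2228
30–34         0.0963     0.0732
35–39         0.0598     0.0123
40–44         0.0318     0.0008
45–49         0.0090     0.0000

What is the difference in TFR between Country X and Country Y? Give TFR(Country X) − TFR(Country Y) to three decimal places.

Country X:
  Sum of ASFRs = 0.0215 + 0.0533 + 0.0827 + 0.0963 + 0.0598 + 0.0318 + 0.0090 = 0.3544
  TFR = 5 × 0.3544 = 1.772
Country Y:
  Sum of ASFRs = 0.1173 + 0.2230 + 0.2228 + 0.0732 + 0.0123 + 0.0008 + 0.0000 = 0.6494
  TFR = 5 × 0.6494 = 3.247
Difference = 1.772 − 3.247 = -1.475

-1.475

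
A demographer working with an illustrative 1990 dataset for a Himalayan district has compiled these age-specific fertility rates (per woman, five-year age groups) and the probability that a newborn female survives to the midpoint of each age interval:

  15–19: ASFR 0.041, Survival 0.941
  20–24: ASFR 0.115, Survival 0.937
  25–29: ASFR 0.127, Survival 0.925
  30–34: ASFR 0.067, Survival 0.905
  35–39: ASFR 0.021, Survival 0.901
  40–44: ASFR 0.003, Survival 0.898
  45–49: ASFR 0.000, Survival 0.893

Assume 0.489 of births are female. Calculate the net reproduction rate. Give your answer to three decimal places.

0.846

Proportion female at birth = 0.489.
Survival-weighted fertility by age (5·fₓ·Sₓ):
  15–19: 5 × 0.041 × 0.941 = 0.19291
  20–24: 5 × 0.115 × 0.937 = 0.53878
  25–29: 5 × 0.127 × 0.925 = 0.58738
  30–34: 5 × 0.067 × 0.905 = 0.30318
  35–39: 5 × 0.021 × 0.901 = 0.09461
  40–44: 5 × 0.003 × 0.898 = 0.01347
  45–49: 5 × 0.000 × 0.893 = 0.00000
Sum = 1.73033
NRR = 0.489 × 1.73033 = 0.84613
With NRR below 1 the population is below replacement fertility.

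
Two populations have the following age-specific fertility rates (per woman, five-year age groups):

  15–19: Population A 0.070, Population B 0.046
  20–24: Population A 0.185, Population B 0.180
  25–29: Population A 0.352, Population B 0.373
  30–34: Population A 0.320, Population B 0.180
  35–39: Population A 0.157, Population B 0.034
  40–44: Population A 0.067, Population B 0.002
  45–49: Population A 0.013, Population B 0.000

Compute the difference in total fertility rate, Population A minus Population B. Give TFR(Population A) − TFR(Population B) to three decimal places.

Population A:
  Sum of ASFRs = 0.070 + 0.185 + 0.352 + 0.320 + 0.157 + 0.067 + 0.013 = 1.164
  TFR = 5 × 1.164 = 5.82
Population B:
  Sum of ASFRs = 0.046 + 0.180 + 0.373 + 0.180 + 0.034 + 0.002 + 0.000 = 0.815
  TFR = 5 × 0.815 = 4.075
Difference = 5.82 − 4.075 = 1.745

1.745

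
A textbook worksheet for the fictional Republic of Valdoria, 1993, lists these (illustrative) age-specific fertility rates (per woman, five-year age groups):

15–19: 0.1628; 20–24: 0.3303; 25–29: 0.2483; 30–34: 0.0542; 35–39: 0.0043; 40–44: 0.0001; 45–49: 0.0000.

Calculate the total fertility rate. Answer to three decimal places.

Sum of ASFRs = 0.1628 + 0.3303 + 0.2483 + 0.0542 + 0.0043 + 0.0001 + 0.0000 = 0.8000
TFR = 5 × 0.8000 = 4

4.000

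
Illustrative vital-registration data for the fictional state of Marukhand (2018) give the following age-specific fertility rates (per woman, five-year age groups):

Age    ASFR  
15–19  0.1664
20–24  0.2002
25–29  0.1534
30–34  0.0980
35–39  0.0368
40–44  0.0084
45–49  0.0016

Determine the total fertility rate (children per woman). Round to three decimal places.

3.324

Sum of ASFRs = 0.1664 + 0.2002 + 0.1534 + 0.0980 + 0.0368 + 0.0084 + 0.0016 = 0.6648
TFR = 5 × 0.6648 = 3.324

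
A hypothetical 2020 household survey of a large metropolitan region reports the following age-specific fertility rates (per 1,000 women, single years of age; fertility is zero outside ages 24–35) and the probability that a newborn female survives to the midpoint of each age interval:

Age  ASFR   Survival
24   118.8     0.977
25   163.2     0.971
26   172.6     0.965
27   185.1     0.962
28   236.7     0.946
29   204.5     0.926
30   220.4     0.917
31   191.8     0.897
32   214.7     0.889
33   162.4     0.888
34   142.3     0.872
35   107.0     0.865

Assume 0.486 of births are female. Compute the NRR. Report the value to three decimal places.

0.952

Proportion female at birth = 0.486.
Weighting each age-specific rate by interval width and survival:
  24: 1 × 118.8/1000 × 0.977 = 0.11607
  25: 1 × 163.2/1000 × 0.971 = 0.15847
  26: 1 × 172.6/1000 × 0.965 = 0.16656
  27: 1 × 185.1/1000 × 0.962 = 0.17807
  28: 1 × 236.7/1000 × 0.946 = 0.22392
  29: 1 × 204.5/1000 × 0.926 = 0.18937
  30: 1 × 220.4/1000 × 0.917 = 0.20211
  31: 1 × 191.8/1000 × 0.897 = 0.17204
  32: 1 × 214.7/1000 × 0.889 = 0.19087
  33: 1 × 162.4/1000 × 0.888 = 0.14421
  34: 1 × 142.3/1000 × 0.872 = 0.12409
  35: 1 × 107.0/1000 × 0.865 = 0.09256
Sum = 1.95834
NRR = 0.486 × 1.95834 = 0.95175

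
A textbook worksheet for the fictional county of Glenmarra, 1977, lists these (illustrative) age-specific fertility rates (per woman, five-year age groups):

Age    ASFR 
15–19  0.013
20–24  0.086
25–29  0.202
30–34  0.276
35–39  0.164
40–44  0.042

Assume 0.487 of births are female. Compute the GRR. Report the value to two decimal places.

Proportion female at birth = 0.487.
Sum of ASFRs = 0.013 + 0.086 + 0.202 + 0.276 + 0.164 + 0.042 = 0.783
TFR = 5 × 0.783 = 3.915
GRR = 0.487 × 3.915 = 1.90661

1.91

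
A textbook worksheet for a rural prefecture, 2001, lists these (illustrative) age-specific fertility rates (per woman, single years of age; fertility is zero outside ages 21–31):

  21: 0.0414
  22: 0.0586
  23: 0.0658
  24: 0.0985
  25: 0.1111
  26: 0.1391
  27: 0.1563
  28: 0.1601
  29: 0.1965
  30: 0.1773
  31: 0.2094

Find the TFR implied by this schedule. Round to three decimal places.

1.414

Sum of ASFRs = 0.0414 + 0.0586 + 0.0658 + 0.0985 + 0.1111 + 0.1391 + 0.1563 + 0.1601 + 0.1965 + 0.1773 + 0.2094 = 1.4141
TFR = 1.4141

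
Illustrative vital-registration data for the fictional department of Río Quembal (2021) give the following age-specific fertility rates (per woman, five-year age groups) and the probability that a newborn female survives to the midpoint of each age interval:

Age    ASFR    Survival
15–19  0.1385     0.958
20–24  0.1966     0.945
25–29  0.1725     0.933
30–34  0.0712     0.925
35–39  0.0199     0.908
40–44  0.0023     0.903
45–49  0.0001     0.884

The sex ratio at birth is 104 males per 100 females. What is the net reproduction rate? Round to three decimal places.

1.386

Proportion female at birth = 100 / (100 + 104) = 0.49020.
Each age group contributes 5 × ASFR × survival:
  15–19: 5 × 0.1385 × 0.958 = 0.66342
  20–24: 5 × 0.1966 × 0.945 = 0.92894
  25–29: 5 × 0.1725 × 0.933 = 0.80471
  30–34: 5 × 0.0712 × 0.925 = 0.32930
  35–39: 5 × 0.0199 × 0.908 = 0.09035
  40–44: 5 × 0.0023 × 0.903 = 0.01038
  45–49: 5 × 0.0001 × 0.884 = 0.00044
Sum = 2.82754
NRR = 0.49020 × 2.82754 = 1.38606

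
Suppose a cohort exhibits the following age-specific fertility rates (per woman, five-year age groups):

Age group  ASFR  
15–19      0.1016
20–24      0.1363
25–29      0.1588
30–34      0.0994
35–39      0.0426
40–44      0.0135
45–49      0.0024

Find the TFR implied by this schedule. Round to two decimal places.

Sum of ASFRs = 0.1016 + 0.1363 + 0.1588 + 0.0994 + 0.0426 + 0.0135 + 0.0024 = 0.5546
TFR = 5 × 0.5546 = 2.773

2.77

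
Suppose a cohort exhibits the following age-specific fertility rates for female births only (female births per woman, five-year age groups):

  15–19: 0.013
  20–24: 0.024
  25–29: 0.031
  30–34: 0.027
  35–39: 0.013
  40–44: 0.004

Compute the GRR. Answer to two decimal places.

Sum of female ASFRs = 0.013 + 0.024 + 0.031 + 0.027 + 0.013 + 0.004 = 0.112
GRR = 5 × 0.112 = 0.56

0.56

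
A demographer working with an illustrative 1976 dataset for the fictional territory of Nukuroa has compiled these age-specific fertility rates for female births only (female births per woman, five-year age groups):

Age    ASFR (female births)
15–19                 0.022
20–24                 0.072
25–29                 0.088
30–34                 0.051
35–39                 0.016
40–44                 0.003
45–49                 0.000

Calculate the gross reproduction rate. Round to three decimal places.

1.260

Sum of female ASFRs = 0.022 + 0.072 + 0.088 + 0.051 + 0.016 + 0.003 + 0.000 = 0.252
GRR = 5 × 0.252 = 1.26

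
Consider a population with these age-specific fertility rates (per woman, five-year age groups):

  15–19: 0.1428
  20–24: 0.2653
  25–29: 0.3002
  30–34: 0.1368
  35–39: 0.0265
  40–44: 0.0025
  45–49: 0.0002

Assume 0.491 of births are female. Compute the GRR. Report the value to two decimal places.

Proportion female at birth = 0.491.
Sum of ASFRs = 0.1428 + 0.2653 + 0.3002 + 0.1368 + 0.0265 + 0.0025 + 0.0002 = 0.8743
TFR = 5 × 0.8743 = 4.3715
GRR = 0.491 × 4.3715 = 2.14641

2.15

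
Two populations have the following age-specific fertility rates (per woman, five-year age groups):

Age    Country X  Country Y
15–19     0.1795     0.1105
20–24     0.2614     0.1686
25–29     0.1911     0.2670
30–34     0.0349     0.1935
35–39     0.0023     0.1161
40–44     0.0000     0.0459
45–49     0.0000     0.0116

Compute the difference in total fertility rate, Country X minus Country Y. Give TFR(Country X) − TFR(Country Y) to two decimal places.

-1.22

Country X:
  Sum of ASFRs = 0.1795 + 0.2614 + 0.1911 + 0.0349 + 0.0023 + 0.0000 + 0.0000 = 0.6692
  TFR = 5 × 0.6692 = 3.346
Country Y:
  Sum of ASFRs = 0.1105 + 0.1686 + 0.2670 + 0.1935 + 0.1161 + 0.0459 + 0.0116 = 0.9132
  TFR = 5 × 0.9132 = 4.566
Difference = 3.346 − 4.566 = -1.22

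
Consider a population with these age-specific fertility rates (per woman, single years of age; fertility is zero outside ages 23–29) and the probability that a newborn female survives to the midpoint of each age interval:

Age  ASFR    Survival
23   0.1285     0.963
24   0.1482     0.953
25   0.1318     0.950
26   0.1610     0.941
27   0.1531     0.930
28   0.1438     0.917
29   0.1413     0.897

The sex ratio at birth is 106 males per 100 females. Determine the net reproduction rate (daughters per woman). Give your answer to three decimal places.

0.458

Proportion female at birth = 100 / (100 + 106) = 0.48544.
Survival-weighted fertility by age (1·fₓ·Sₓ):
  23: 1 × 0.1285 × 0.963 = 0.12375
  24: 1 × 0.1482 × 0.953 = 0.14123
  25: 1 × 0.1318 × 0.950 = 0.12521
  26: 1 × 0.1610 × 0.941 = 0.15150
  27: 1 × 0.1531 × 0.930 = 0.14238
  28: 1 × 0.1438 × 0.917 = 0.13186
  29: 1 × 0.1413 × 0.897 = 0.12675
Sum = 0.94268
NRR = 0.48544 × 0.94268 = 0.45761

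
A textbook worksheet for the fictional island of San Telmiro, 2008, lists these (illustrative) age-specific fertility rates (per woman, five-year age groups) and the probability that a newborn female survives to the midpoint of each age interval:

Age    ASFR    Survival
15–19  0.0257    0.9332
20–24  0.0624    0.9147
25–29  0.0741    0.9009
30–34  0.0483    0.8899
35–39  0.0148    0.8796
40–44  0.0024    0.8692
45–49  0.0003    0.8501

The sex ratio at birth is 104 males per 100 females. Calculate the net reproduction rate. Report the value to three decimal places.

Proportion female at birth = 100 / (100 + 104) = 0.49020.
Each age group contributes 5 × ASFR × survival:
  15–19: 5 × 0.0257 × 0.9332 = 0.11992
  20–24: 5 × 0.0624 × 0.9147 = 0.28539
  25–29: 5 × 0.0741 × 0.9009 = 0.33378
  30–34: 5 × 0.0483 × 0.8899 = 0.21491
  35–39: 5 × 0.0148 × 0.8796 = 0.06509
  40–44: 5 × 0.0024 × 0.8692 = 0.01043
  45–49: 5 × 0.0003 × 0.8501 = 0.00128
Sum = 1.03080
NRR = 0.49020 × 1.03080 = 0.50530
An NRR under 1 implies long-run decline under these rates.

0.505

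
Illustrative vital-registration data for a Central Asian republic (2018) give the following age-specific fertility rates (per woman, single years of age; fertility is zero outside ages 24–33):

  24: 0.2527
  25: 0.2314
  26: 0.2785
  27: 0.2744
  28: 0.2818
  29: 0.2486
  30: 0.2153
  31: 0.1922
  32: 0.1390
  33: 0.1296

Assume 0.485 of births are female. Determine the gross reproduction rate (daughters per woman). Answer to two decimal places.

Proportion female at birth = 0.485.
Sum of ASFRs = 0.2527 + 0.2314 + 0.2785 + 0.2744 + 0.2818 + 0.2486 + 0.2153 + 0.1922 + 0.1390 + 0.1296 = 2.2435
TFR = 2.2435
GRR = 0.485 × 2.2435 = 1.08810

1.09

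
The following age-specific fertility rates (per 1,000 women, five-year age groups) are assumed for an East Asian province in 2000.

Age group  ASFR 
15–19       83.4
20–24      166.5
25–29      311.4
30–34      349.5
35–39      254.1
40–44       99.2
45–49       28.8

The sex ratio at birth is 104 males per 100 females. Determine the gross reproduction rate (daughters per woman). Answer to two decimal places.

3.17

Proportion female at birth = 100 / (100 + 104) = 0.49020.
Sum of ASFRs = 83.4 + 166.5 + 311.4 + 349.5 + 254.1 + 99.2 + 28.8 = 1292.9
TFR = 5 × 1292.9 / 1000 = 6.4645
GRR = 0.49020 × 6.4645 = 3.16890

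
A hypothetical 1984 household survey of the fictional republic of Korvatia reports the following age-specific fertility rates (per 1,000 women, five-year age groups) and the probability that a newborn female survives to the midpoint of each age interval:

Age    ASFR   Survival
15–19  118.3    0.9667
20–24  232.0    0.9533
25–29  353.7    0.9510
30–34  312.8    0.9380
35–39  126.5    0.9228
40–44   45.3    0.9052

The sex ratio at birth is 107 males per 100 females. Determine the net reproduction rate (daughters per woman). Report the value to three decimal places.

2.713

Proportion female at birth = 100 / (100 + 107) = 0.48309.
Survival-weighted fertility by age (5·fₓ·Sₓ):
  15–19: 5 × 118.3/1000 × 0.9667 = 0.57180
  20–24: 5 × 232.0/1000 × 0.9533 = 1.10583
  25–29: 5 × 353.7/1000 × 0.9510 = 1.68184
  30–34: 5 × 312.8/1000 × 0.9380 = 1.46703
  35–39: 5 × 126.5/1000 × 0.9228 = 0.58367
  40–44: 5 × 45.3/1000 × 0.9052 = 0.20503
Sum = 5.61520
NRR = 0.48309 × 5.61520 = 2.71265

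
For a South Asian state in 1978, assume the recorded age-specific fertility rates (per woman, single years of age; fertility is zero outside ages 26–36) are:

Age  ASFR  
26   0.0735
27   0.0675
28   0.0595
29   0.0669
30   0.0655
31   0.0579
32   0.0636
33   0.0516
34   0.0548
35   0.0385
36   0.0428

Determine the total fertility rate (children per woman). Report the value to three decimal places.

Sum of ASFRs = 0.0735 + 0.0675 + 0.0595 + 0.0669 + 0.0655 + 0.0579 + 0.0636 + 0.0516 + 0.0548 + 0.0385 + 0.0428 = 0.6421
TFR = 0.6421

0.642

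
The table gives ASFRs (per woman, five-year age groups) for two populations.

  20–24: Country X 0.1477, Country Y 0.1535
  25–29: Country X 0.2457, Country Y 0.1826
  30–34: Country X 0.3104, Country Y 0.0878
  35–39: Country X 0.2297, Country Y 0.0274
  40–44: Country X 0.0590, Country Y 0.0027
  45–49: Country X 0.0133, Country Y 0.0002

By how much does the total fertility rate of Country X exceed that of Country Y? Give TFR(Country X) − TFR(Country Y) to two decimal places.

Country X:
  Sum of ASFRs = 0.1477 + 0.2457 + 0.3104 + 0.2297 + 0.0590 + 0.0133 = 1.0058
  TFR = 5 × 1.0058 = 5.029
Country Y:
  Sum of ASFRs = 0.1535 + 0.1826 + 0.0878 + 0.0274 + 0.0027 + 0.0002 = 0.4542
  TFR = 5 × 0.4542 = 2.271
Difference = 5.029 − 2.271 = 2.758

2.76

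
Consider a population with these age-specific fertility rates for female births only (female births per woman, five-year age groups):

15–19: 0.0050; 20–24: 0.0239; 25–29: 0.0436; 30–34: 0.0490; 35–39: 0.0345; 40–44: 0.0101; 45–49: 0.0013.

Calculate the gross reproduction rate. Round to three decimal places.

0.837

Sum of female ASFRs = 0.0050 + 0.0239 + 0.0436 + 0.0490 + 0.0345 + 0.0101 + 0.0013 = 0.1674
GRR = 5 × 0.1674 = 0.837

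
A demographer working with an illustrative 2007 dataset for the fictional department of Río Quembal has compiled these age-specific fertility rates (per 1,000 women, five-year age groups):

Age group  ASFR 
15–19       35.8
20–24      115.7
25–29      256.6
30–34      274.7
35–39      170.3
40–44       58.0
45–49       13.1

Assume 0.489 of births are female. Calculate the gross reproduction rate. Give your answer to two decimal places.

Proportion female at birth = 0.489.
Sum of ASFRs = 35.8 + 115.7 + 256.6 + 274.7 + 170.3 + 58.0 + 13.1 = 924.2
TFR = 5 × 924.2 / 1000 = 4.621
GRR = 0.489 × 4.621 = 2.25967

2.26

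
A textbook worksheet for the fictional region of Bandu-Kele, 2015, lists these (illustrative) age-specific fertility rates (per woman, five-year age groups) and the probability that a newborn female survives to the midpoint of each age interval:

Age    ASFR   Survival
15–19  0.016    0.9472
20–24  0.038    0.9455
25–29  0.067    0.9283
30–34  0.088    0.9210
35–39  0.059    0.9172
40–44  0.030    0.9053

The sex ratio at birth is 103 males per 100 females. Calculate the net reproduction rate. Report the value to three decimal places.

0.679

Proportion female at birth = 100 / (100 + 103) = 0.49261.
Per-age-group product (5 × ASFR × survival probability):
  15–19: 5 × 0.016 × 0.9472 = 0.07578
  20–24: 5 × 0.038 × 0.9455 = 0.17965
  25–29: 5 × 0.067 × 0.9283 = 0.31098
  30–34: 5 × 0.088 × 0.9210 = 0.40524
  35–39: 5 × 0.059 × 0.9172 = 0.27057
  40–44: 5 × 0.030 × 0.9053 = 0.13580
Sum = 1.37802
NRR = 0.49261 × 1.37802 = 0.67883
NRR < 1, so the cohort does not fully replace itself.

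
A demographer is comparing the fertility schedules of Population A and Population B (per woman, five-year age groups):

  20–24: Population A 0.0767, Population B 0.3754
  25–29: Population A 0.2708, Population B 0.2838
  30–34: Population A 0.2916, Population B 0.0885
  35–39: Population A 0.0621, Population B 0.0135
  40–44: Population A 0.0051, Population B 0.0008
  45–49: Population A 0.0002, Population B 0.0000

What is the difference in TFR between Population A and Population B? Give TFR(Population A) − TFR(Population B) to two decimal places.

-0.28

Population A:
  Sum of ASFRs = 0.0767 + 0.2708 + 0.2916 + 0.0621 + 0.0051 + 0.0002 = 0.7065
  TFR = 5 × 0.7065 = 3.5325
Population B:
  Sum of ASFRs = 0.3754 + 0.2838 + 0.0885 + 0.0135 + 0.0008 + 0.0000 = 0.7620
  TFR = 5 × 0.7620 = 3.81
Difference = 3.5325 − 3.81 = -0.2775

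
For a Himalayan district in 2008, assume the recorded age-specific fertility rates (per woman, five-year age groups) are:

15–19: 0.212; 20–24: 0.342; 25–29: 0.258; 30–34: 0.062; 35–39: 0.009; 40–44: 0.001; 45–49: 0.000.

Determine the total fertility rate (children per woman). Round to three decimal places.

Sum of ASFRs = 0.212 + 0.342 + 0.258 + 0.062 + 0.009 + 0.001 + 0.000 = 0.884
TFR = 5 × 0.884 = 4.42

4.420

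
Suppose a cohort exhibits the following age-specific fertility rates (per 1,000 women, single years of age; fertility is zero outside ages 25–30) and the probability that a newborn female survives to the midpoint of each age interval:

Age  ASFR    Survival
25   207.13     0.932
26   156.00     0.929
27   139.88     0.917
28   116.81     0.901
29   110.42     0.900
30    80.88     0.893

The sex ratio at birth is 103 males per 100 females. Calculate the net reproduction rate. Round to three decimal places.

Proportion female at birth = 100 / (100 + 103) = 0.49261.
Per-age-group product (1 × ASFR × survival probability):
  25: 1 × 207.13/1000 × 0.932 = 0.19305
  26: 1 × 156.00/1000 × 0.929 = 0.14492
  27: 1 × 139.88/1000 × 0.917 = 0.12827
  28: 1 × 116.81/1000 × 0.901 = 0.10525
  29: 1 × 110.42/1000 × 0.900 = 0.09938
  30: 1 × 80.88/1000 × 0.893 = 0.07223
Sum = 0.74310
NRR = 0.49261 × 0.74310 = 0.36606
An NRR under 1 implies long-run decline under these rates.

0.366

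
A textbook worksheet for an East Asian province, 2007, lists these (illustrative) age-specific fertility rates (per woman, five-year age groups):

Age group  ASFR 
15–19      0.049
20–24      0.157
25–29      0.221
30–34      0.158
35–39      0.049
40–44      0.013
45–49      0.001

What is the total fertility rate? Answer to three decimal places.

Sum of ASFRs = 0.049 + 0.157 + 0.221 + 0.158 + 0.049 + 0.013 + 0.001 = 0.648
TFR = 5 × 0.648 = 3.24

3.240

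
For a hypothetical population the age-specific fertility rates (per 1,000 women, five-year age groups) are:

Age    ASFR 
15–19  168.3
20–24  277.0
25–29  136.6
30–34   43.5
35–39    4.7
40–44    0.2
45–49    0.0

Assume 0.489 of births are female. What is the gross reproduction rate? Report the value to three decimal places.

Proportion female at birth = 0.489.
Sum of ASFRs = 168.3 + 277.0 + 136.6 + 43.5 + 4.7 + 0.2 + 0.0 = 630.3
TFR = 5 × 630.3 / 1000 = 3.1515
GRR = 0.489 × 3.1515 = 1.54108

1.541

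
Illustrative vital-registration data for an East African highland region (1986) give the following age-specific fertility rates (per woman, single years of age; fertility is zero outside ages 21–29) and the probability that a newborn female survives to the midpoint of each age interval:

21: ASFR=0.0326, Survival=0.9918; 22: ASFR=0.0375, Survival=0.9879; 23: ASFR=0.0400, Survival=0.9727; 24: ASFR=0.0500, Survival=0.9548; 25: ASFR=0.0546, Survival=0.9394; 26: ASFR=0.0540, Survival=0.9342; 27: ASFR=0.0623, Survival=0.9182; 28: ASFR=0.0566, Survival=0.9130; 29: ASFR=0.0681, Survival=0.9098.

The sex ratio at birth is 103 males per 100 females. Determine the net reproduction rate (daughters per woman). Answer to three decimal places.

0.211

Proportion female at birth = 100 / (100 + 103) = 0.49261.
Weighting each age-specific rate by interval width and survival:
  21: 1 × 0.0326 × 0.9918 = 0.03233
  22: 1 × 0.0375 × 0.9879 = 0.03705
  23: 1 × 0.0400 × 0.9727 = 0.03891
  24: 1 × 0.0500 × 0.9548 = 0.04774
  25: 1 × 0.0546 × 0.9394 = 0.05129
  26: 1 × 0.0540 × 0.9342 = 0.05045
  27: 1 × 0.0623 × 0.9182 = 0.05720
  28: 1 × 0.0566 × 0.9130 = 0.05168
  29: 1 × 0.0681 × 0.9098 = 0.06196
Sum = 0.42861
NRR = 0.49261 × 0.42861 = 0.21114
NRR < 1, so the cohort does not fully replace itself.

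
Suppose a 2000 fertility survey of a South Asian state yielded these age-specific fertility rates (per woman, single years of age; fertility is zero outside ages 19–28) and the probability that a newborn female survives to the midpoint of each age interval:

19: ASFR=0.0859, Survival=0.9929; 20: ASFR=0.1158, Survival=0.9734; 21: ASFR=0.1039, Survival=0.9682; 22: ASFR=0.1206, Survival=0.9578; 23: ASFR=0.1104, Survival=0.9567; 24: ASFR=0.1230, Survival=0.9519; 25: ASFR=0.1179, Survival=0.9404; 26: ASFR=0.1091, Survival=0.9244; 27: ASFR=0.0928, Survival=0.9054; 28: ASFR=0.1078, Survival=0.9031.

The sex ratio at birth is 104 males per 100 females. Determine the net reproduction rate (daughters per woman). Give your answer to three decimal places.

Proportion female at birth = 100 / (100 + 104) = 0.49020.
Per-age-group product (1 × ASFR × survival probability):
  19: 1 × 0.0859 × 0.9929 = 0.08529
  20: 1 × 0.1158 × 0.9734 = 0.11272
  21: 1 × 0.1039 × 0.9682 = 0.10060
  22: 1 × 0.1206 × 0.9578 = 0.11551
  23: 1 × 0.1104 × 0.9567 = 0.10562
  24: 1 × 0.1230 × 0.9519 = 0.11708
  25: 1 × 0.1179 × 0.9404 = 0.11087
  26: 1 × 0.1091 × 0.9244 = 0.10085
  27: 1 × 0.0928 × 0.9054 = 0.08402
  28: 1 × 0.1078 × 0.9031 = 0.09735
Sum = 1.02991
NRR = 0.49020 × 1.02991 = 0.50486
NRR < 1, so the cohort does not fully replace itself.

0.505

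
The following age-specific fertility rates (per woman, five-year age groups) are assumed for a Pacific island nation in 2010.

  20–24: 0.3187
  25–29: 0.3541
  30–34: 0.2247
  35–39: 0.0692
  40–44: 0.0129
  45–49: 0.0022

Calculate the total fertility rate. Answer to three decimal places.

Sum of ASFRs = 0.3187 + 0.3541 + 0.2247 + 0.0692 + 0.0129 + 0.0022 = 0.9818
TFR = 5 × 0.9818 = 4.909

4.909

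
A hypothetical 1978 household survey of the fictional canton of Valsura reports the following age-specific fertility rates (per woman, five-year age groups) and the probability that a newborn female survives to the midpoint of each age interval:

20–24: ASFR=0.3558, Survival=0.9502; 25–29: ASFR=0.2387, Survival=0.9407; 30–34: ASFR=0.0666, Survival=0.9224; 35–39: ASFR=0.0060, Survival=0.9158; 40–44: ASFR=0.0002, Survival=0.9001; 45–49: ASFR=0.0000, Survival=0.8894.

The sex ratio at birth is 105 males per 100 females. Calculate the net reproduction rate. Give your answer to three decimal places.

1.536

Proportion female at birth = 100 / (100 + 105) = 0.48780.
Per-age-group product (5 × ASFR × survival probability):
  20–24: 5 × 0.3558 × 0.9502 = 1.69041
  25–29: 5 × 0.2387 × 0.9407 = 1.12273
  30–34: 5 × 0.0666 × 0.9224 = 0.30716
  35–39: 5 × 0.0060 × 0.9158 = 0.02747
  40–44: 5 × 0.0002 × 0.9001 = 0.00090
  45–49: 5 × 0.0000 × 0.8894 = 0.00000
Sum = 3.14867
NRR = 0.48780 × 3.14867 = 1.53592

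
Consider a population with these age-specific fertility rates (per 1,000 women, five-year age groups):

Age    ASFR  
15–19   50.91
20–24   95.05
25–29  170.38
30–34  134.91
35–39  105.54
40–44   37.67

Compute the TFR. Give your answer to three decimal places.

Sum of ASFRs = 50.91 + 95.05 + 170.38 + 134.91 + 105.54 + 37.67 = 594.46
TFR = 5 × 594.46 / 1000 = 2.9723

2.972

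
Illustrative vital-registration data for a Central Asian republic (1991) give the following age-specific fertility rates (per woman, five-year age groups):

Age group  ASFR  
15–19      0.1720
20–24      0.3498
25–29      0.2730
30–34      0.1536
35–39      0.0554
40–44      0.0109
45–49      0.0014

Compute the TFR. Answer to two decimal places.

5.08

Sum of ASFRs = 0.1720 + 0.3498 + 0.2730 + 0.1536 + 0.0554 + 0.0109 + 0.0014 = 1.0161
TFR = 5 × 1.0161 = 5.0805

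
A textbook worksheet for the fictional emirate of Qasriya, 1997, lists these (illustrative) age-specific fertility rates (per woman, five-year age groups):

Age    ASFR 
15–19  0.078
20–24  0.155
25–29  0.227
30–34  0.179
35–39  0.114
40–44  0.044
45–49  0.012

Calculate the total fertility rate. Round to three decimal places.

4.045

Sum of ASFRs = 0.078 + 0.155 + 0.227 + 0.179 + 0.114 + 0.044 + 0.012 = 0.809
TFR = 5 × 0.809 = 4.045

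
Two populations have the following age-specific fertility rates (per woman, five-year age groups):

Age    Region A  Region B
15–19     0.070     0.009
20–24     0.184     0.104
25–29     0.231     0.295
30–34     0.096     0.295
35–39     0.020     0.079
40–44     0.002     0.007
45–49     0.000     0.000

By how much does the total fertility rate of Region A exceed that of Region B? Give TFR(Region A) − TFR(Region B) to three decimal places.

Region A:
  Sum of ASFRs = 0.070 + 0.184 + 0.231 + 0.096 + 0.020 + 0.002 + 0.000 = 0.603
  TFR = 5 × 0.603 = 3.015
Region B:
  Sum of ASFRs = 0.009 + 0.104 + 0.295 + 0.295 + 0.079 + 0.007 + 0.000 = 0.789
  TFR = 5 × 0.789 = 3.945
Difference = 3.015 − 3.945 = -0.93

-0.930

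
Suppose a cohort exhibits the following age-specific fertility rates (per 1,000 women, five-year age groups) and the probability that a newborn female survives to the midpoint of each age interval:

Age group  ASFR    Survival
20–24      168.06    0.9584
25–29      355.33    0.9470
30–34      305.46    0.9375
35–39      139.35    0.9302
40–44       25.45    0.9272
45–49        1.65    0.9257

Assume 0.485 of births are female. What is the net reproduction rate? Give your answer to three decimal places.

Proportion female at birth = 0.485.
Per-age-group product (5 × ASFR × survival probability):
  20–24: 5 × 168.06/1000 × 0.9584 = 0.80534
  25–29: 5 × 355.33/1000 × 0.9470 = 1.68249
  30–34: 5 × 305.46/1000 × 0.9375 = 1.43184
  35–39: 5 × 139.35/1000 × 0.9302 = 0.64812
  40–44: 5 × 25.45/1000 × 0.9272 = 0.11799
  45–49: 5 × 1.65/1000 × 0.9257 = 0.00764
Sum = 4.69342
NRR = 0.485 × 4.69342 = 2.27631
An NRR exceeding 1 indicates intrinsic growth under these rates.

2.276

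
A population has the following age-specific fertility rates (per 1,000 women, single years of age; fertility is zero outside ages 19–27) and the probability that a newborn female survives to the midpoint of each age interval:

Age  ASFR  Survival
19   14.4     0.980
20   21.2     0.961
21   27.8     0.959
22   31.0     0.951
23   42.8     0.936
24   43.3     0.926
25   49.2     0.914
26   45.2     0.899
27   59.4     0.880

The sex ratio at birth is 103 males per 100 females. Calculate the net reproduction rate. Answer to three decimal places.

Proportion female at birth = 100 / (100 + 103) = 0.49261.
Per-age-group product (1 × ASFR × survival probability):
  19: 1 × 14.4/1000 × 0.980 = 0.01411
  20: 1 × 21.2/1000 × 0.961 = 0.02037
  21: 1 × 27.8/1000 × 0.959 = 0.02666
  22: 1 × 31.0/1000 × 0.951 = 0.02948
  23: 1 × 42.8/1000 × 0.936 = 0.04006
  24: 1 × 43.3/1000 × 0.926 = 0.04010
  25: 1 × 49.2/1000 × 0.914 = 0.04497
  26: 1 × 45.2/1000 × 0.899 = 0.04063
  27: 1 × 59.4/1000 × 0.880 = 0.05227
Sum = 0.30865
NRR = 0.49261 × 0.30865 = 0.15204

0.152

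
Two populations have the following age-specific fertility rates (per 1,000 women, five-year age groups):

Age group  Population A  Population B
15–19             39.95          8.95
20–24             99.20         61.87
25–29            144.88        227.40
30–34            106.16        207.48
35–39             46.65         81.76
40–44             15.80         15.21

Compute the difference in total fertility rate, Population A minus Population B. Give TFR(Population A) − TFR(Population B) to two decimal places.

-0.75

Population A:
  Sum of ASFRs = 39.95 + 99.20 + 144.88 + 106.16 + 46.65 + 15.80 = 452.64
  TFR = 5 × 452.64 / 1000 = 2.2632
Population B:
  Sum of ASFRs = 8.95 + 61.87 + 227.40 + 207.48 + 81.76 + 15.21 = 602.67
  TFR = 5 × 602.67 / 1000 = 3.01335
Difference = 2.2632 − 3.01335 = -0.75015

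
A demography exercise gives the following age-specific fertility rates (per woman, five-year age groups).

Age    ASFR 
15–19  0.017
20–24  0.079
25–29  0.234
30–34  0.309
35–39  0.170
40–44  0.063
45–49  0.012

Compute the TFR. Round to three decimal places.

Sum of ASFRs = 0.017 + 0.079 + 0.234 + 0.309 + 0.170 + 0.063 + 0.012 = 0.884
TFR = 5 × 0.884 = 4.42

4.420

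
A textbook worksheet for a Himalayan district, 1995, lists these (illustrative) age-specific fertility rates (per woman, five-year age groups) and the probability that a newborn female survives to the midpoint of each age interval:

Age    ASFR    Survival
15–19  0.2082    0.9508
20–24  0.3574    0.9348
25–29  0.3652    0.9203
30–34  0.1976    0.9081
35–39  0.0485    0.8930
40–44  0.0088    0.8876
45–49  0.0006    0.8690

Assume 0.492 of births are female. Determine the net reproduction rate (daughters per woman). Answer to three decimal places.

2.704

Proportion female at birth = 0.492.
Each age group contributes 5 × ASFR × survival:
  15–19: 5 × 0.2082 × 0.9508 = 0.98978
  20–24: 5 × 0.3574 × 0.9348 = 1.67049
  25–29: 5 × 0.3652 × 0.9203 = 1.68047
  30–34: 5 × 0.1976 × 0.9081 = 0.89720
  35–39: 5 × 0.0485 × 0.8930 = 0.21655
  40–44: 5 × 0.0088 × 0.8876 = 0.03905
  45–49: 5 × 0.0006 × 0.8690 = 0.00261
Sum = 5.49615
NRR = 0.492 × 5.49615 = 2.70411
NRR > 1, so each generation more than replaces itself.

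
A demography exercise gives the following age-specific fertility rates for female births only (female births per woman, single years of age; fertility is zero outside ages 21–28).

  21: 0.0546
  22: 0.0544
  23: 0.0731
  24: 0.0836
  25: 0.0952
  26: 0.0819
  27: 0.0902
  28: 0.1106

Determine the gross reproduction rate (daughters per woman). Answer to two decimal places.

Sum of female ASFRs = 0.0546 + 0.0544 + 0.0731 + 0.0836 + 0.0952 + 0.0819 + 0.0902 + 0.1106 = 0.6436
GRR = 0.6436

0.64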